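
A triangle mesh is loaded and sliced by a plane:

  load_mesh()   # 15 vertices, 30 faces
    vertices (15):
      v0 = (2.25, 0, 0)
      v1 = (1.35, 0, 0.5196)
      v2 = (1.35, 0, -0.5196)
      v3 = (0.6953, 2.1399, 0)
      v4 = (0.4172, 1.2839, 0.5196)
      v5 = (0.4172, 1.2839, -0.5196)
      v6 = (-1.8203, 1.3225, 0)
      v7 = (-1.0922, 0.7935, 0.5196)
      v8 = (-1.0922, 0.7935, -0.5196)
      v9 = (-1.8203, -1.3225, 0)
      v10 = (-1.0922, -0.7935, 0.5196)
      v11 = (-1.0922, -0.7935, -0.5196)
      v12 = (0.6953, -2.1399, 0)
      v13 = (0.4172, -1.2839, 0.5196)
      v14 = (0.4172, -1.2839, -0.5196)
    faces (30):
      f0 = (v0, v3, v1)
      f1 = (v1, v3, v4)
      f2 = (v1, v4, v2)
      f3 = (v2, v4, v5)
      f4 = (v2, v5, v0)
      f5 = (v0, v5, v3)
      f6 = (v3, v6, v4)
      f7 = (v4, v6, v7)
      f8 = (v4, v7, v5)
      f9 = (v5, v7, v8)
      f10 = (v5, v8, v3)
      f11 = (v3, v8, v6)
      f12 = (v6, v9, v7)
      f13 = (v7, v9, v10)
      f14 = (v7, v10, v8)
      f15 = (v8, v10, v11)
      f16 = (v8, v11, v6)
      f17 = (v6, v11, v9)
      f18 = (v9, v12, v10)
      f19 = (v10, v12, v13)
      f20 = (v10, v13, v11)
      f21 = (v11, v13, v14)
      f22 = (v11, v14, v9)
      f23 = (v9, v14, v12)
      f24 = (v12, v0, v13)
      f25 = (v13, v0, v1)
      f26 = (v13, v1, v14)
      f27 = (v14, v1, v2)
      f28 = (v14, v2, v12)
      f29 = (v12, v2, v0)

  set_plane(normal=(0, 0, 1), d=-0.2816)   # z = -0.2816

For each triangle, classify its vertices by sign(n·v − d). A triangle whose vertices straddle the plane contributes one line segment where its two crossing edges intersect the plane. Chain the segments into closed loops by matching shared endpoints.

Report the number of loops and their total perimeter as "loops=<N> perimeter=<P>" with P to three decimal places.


Straddling triangles (20 of 30):
  (v1,v4,v2) [++-] → (1.13637, 0.294042, -0.2816)–(1.35, 0, -0.2816)  len=0.3635
  (v2,v4,v5) [-+-] → (1.13637, 0.294042, -0.2816)–(0.4172, 1.2839, -0.2816)  len=1.2235
  (v2,v5,v0) [--+] → (1.2567, 0.695816, -0.2816)–(1.76224, 0, -0.2816)  len=0.8601
  (v0,v5,v3) [+-+] → (1.2567, 0.695816, -0.2816)–(0.544582, 1.67599, -0.2816)  len=1.2115
  (v4,v7,v5) [++-] → (0.0715137, 1.17159, -0.2816)–(0.4172, 1.2839, -0.2816)  len=0.3635
  (v5,v7,v8) [-+-] → (0.0715137, 1.17159, -0.2816)–(-1.0922, 0.7935, -0.2816)  len=1.2236
  (v5,v8,v3) [--+] → (-0.273445, 1.41021, -0.2816)–(0.544582, 1.67599, -0.2816)  len=0.8601
  (v3,v8,v6) [+-+] → (-0.273445, 1.41021, -0.2816)–(-1.4257, 1.03581, -0.2816)  len=1.2116
  (v7,v10,v8) [++-] → (-1.0922, 0.430042, -0.2816)–(-1.0922, 0.7935, -0.2816)  len=0.3635
  (v8,v10,v11) [-+-] → (-1.0922, 0.430042, -0.2816)–(-1.0922, -0.7935, -0.2816)  len=1.2235
  (v8,v11,v6) [--+] → (-1.4257, 0.175722, -0.2816)–(-1.4257, 1.03581, -0.2816)  len=0.8601
  (v6,v11,v9) [+-+] → (-1.4257, 0.175722, -0.2816)–(-1.4257, -1.03581, -0.2816)  len=1.2115
  (v10,v13,v11) [++-] → (-0.746514, -0.905813, -0.2816)–(-1.0922, -0.7935, -0.2816)  len=0.3635
  (v11,v13,v14) [-+-] → (-0.746514, -0.905813, -0.2816)–(0.4172, -1.2839, -0.2816)  len=1.2236
  (v11,v14,v9) [--+] → (-0.607675, -1.30158, -0.2816)–(-1.4257, -1.03581, -0.2816)  len=0.8601
  (v9,v14,v12) [+-+] → (-0.607675, -1.30158, -0.2816)–(0.544582, -1.67599, -0.2816)  len=1.2116
  (v13,v1,v14) [++-] → (0.630832, -0.989858, -0.2816)–(0.4172, -1.2839, -0.2816)  len=0.3635
  (v14,v1,v2) [-+-] → (0.630832, -0.989858, -0.2816)–(1.35, 0, -0.2816)  len=1.2235
  (v14,v2,v12) [--+] → (1.05012, -0.98017, -0.2816)–(0.544582, -1.67599, -0.2816)  len=0.8601
  (v12,v2,v0) [+-+] → (1.05012, -0.98017, -0.2816)–(1.76224, 0, -0.2816)  len=1.2115

Chained into 2 loop(s):
  loop 1: 10 segments, perimeter = 7.9351
  loop 2: 10 segments, perimeter = 10.3582
Total perimeter = 18.293

loops=2 perimeter=18.293


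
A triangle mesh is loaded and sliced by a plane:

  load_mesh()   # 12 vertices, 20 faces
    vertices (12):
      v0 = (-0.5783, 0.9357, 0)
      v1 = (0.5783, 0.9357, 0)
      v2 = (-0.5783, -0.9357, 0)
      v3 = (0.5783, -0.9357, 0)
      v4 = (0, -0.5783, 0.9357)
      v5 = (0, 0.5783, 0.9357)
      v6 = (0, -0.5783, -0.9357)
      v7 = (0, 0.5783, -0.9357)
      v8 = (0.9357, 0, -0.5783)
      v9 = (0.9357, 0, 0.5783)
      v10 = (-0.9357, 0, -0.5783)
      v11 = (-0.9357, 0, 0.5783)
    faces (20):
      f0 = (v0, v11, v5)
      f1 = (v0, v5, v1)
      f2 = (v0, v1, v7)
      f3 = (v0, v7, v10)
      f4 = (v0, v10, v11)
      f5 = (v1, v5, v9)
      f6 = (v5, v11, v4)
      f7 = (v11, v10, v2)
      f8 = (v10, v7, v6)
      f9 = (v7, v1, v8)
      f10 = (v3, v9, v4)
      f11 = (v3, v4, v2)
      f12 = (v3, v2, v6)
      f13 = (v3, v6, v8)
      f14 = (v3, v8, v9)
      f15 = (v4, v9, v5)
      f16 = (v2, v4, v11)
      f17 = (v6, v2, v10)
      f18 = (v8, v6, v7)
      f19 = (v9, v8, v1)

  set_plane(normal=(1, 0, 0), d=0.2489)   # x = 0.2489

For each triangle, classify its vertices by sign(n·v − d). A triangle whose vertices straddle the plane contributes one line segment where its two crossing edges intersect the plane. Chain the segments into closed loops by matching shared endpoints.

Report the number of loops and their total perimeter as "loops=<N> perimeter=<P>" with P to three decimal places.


loops=1 perimeter=5.720

Straddling triangles (10 of 20):
  (v0,v5,v1) [--+] → (0.2489, 0.732125, 0.532975)–(0.2489, 0.9357, 0)  len=0.5705
  (v0,v1,v7) [-+-] → (0.2489, 0.9357, 0)–(0.2489, 0.732125, -0.532975)  len=0.5705
  (v1,v5,v9) [+-+] → (0.2489, 0.732125, 0.532975)–(0.2489, 0.42447, 0.84063)  len=0.4351
  (v7,v1,v8) [-++] → (0.2489, 0.732125, -0.532975)–(0.2489, 0.42447, -0.84063)  len=0.4351
  (v3,v9,v4) [++-] → (0.2489, -0.42447, 0.84063)–(0.2489, -0.732125, 0.532975)  len=0.4351
  (v3,v4,v2) [+--] → (0.2489, -0.732125, 0.532975)–(0.2489, -0.9357, 0)  len=0.5705
  (v3,v2,v6) [+--] → (0.2489, -0.9357, 0)–(0.2489, -0.732125, -0.532975)  len=0.5705
  (v3,v6,v8) [+-+] → (0.2489, -0.732125, -0.532975)–(0.2489, -0.42447, -0.84063)  len=0.4351
  (v4,v9,v5) [-+-] → (0.2489, -0.42447, 0.84063)–(0.2489, 0.42447, 0.84063)  len=0.8489
  (v8,v6,v7) [+--] → (0.2489, -0.42447, -0.84063)–(0.2489, 0.42447, -0.84063)  len=0.8489

Chained into 1 loop(s):
  loop 1: 10 segments, perimeter = 5.7204
Total perimeter = 5.720


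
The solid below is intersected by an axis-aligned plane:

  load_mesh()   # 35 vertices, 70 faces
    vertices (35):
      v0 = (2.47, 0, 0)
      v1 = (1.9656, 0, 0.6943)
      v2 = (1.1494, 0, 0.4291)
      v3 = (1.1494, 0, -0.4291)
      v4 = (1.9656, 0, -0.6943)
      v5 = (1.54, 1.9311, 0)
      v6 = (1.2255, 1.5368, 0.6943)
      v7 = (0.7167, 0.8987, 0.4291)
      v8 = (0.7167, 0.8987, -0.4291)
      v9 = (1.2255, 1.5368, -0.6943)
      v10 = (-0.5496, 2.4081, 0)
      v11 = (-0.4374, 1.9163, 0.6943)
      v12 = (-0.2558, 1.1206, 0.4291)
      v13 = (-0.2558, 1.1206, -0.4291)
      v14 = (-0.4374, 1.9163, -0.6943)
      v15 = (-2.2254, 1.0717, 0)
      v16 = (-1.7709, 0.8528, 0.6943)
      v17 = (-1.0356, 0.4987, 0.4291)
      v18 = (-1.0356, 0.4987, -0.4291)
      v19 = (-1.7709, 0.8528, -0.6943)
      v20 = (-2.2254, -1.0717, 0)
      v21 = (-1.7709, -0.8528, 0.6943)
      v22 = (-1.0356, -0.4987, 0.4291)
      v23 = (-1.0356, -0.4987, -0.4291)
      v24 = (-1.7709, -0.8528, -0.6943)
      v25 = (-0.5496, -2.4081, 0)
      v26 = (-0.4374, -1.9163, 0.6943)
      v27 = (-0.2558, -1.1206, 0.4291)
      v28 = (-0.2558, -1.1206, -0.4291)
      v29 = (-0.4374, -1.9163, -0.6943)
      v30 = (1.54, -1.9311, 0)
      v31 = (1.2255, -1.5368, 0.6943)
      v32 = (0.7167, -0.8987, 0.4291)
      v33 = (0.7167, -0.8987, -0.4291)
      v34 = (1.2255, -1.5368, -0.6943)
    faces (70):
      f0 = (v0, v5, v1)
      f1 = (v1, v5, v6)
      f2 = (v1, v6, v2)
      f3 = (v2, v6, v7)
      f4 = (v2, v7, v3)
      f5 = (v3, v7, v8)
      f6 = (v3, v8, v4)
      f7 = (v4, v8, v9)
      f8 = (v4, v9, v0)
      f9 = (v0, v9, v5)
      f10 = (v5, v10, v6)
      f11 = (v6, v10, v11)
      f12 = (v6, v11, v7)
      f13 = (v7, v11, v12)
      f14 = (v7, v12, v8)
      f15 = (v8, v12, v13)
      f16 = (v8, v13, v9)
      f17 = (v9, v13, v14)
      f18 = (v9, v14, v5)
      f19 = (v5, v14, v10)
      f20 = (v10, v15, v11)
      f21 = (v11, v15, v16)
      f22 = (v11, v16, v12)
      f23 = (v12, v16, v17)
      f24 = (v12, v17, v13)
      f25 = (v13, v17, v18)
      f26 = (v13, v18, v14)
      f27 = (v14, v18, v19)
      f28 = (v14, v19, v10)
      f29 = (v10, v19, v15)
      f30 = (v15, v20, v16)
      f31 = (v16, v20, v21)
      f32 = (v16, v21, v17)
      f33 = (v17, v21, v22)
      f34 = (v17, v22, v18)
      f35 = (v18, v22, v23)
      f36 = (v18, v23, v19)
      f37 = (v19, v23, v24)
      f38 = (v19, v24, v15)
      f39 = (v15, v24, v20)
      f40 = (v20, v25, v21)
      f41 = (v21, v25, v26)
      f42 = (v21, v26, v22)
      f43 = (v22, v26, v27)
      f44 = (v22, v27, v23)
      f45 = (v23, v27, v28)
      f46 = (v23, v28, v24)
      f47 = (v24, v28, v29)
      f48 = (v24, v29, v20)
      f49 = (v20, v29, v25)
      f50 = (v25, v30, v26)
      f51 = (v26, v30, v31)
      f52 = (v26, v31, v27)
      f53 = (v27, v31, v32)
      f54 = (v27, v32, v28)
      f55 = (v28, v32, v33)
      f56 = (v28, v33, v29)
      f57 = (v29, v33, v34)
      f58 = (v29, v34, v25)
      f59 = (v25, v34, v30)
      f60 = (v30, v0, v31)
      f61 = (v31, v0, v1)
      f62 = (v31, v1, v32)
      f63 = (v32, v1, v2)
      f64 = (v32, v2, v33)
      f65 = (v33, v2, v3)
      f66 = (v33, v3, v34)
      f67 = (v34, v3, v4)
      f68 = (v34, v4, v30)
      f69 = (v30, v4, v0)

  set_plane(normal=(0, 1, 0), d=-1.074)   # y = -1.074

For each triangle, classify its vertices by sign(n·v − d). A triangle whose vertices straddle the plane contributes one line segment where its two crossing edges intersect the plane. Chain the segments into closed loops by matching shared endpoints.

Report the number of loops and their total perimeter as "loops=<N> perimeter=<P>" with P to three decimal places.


loops=2 perimeter=10.930

Straddling triangles (22 of 70):
  (v20,v25,v21) [+-+] → (-2.22252, -1.074, 0)–(-1.5972, -1.074, 0.595554)  len=0.8635
  (v21,v25,v26) [+--] → (-1.5972, -1.074, 0.595554)–(-1.49354, -1.074, 0.6943)  len=0.1432
  (v21,v26,v22) [+-+] → (-1.49354, -1.074, 0.6943)–(-0.792834, -1.074, 0.536725)  len=0.7182
  (v22,v26,v27) [+--] → (-0.792834, -1.074, 0.536725)–(-0.314232, -1.074, 0.4291)  len=0.4906
  (v22,v27,v23) [+-+] → (-0.314232, -1.074, 0.4291)–(-0.314232, -1.074, 0.364794)  len=0.0643
  (v23,v27,v28) [+--] → (-0.314232, -1.074, 0.364794)–(-0.314232, -1.074, -0.4291)  len=0.7939
  (v23,v28,v24) [+-+] → (-0.314232, -1.074, -0.4291)–(-0.519443, -1.074, -0.475248)  len=0.2103
  (v24,v28,v29) [+--] → (-0.519443, -1.074, -0.475248)–(-1.49354, -1.074, -0.6943)  len=0.9984
  (v24,v29,v20) [+-+] → (-1.49354, -1.074, -0.6943)–(-2.22053, -1.074, -0.00189071)  len=1.0040
  (v20,v29,v25) [+--] → (-2.22053, -1.074, -0.00189071)–(-2.22252, -1.074, 0)  len=0.0027
  (v27,v31,v32) [--+] → (0.856478, -1.074, 0.501956)–(-0.0515706, -1.074, 0.4291)  len=0.9110
  (v27,v32,v28) [-+-] → (-0.0515706, -1.074, 0.4291)–(-0.0515706, -1.074, -0.248874)  len=0.6780
  (v28,v32,v33) [-++] → (-0.0515706, -1.074, -0.248874)–(-0.0515706, -1.074, -0.4291)  len=0.1802
  (v28,v33,v29) [-+-] → (-0.0515706, -1.074, -0.4291)–(0.517885, -1.074, -0.474785)  len=0.5713
  (v29,v33,v34) [-+-] → (0.517885, -1.074, -0.474785)–(0.856478, -1.074, -0.501956)  len=0.3397
  (v30,v0,v31) [-+-] → (1.95277, -1.074, 0)–(1.60028, -1.074, 0.485215)  len=0.5997
  (v31,v0,v1) [-++] → (1.60028, -1.074, 0.485215)–(1.44838, -1.074, 0.6943)  len=0.2584
  (v31,v1,v32) [-++] → (1.44838, -1.074, 0.6943)–(0.856478, -1.074, 0.501956)  len=0.6224
  (v33,v3,v34) [++-] → (1.20258, -1.074, -0.614436)–(0.856478, -1.074, -0.501956)  len=0.3639
  (v34,v3,v4) [-++] → (1.20258, -1.074, -0.614436)–(1.44838, -1.074, -0.6943)  len=0.2584
  (v34,v4,v30) [-+-] → (1.44838, -1.074, -0.6943)–(1.7289, -1.074, -0.308158)  len=0.4773
  (v30,v4,v0) [-++] → (1.7289, -1.074, -0.308158)–(1.95277, -1.074, 0)  len=0.3809

Chained into 2 loop(s):
  loop 1: 10 segments, perimeter = 5.2891
  loop 2: 12 segments, perimeter = 5.6412
Total perimeter = 10.930


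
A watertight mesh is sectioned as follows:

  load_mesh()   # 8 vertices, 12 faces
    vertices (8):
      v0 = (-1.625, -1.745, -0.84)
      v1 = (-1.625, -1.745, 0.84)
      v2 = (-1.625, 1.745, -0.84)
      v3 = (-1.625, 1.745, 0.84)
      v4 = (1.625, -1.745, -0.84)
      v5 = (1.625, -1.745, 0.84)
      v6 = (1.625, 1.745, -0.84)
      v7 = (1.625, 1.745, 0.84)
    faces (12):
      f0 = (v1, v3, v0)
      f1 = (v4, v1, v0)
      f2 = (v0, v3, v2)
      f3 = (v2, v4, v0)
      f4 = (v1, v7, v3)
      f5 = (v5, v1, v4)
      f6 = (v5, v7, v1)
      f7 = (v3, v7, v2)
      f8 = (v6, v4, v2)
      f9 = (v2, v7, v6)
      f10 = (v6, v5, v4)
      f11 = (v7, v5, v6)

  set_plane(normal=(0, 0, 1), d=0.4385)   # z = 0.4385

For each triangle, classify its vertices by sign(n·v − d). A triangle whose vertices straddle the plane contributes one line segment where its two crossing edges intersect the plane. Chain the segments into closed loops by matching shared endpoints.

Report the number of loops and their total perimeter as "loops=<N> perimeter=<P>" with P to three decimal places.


Straddling triangles (8 of 12):
  (v1,v3,v0) [++-] → (-1.625, 0.910932, 0.4385)–(-1.625, -1.745, 0.4385)  len=2.6559
  (v4,v1,v0) [-+-] → (-0.848289, -1.745, 0.4385)–(-1.625, -1.745, 0.4385)  len=0.7767
  (v0,v3,v2) [-+-] → (-1.625, 0.910932, 0.4385)–(-1.625, 1.745, 0.4385)  len=0.8341
  (v5,v1,v4) [++-] → (-0.848289, -1.745, 0.4385)–(1.625, -1.745, 0.4385)  len=2.4733
  (v3,v7,v2) [++-] → (0.848289, 1.745, 0.4385)–(-1.625, 1.745, 0.4385)  len=2.4733
  (v2,v7,v6) [-+-] → (0.848289, 1.745, 0.4385)–(1.625, 1.745, 0.4385)  len=0.7767
  (v6,v5,v4) [-+-] → (1.625, -0.910932, 0.4385)–(1.625, -1.745, 0.4385)  len=0.8341
  (v7,v5,v6) [++-] → (1.625, -0.910932, 0.4385)–(1.625, 1.745, 0.4385)  len=2.6559

Chained into 1 loop(s):
  loop 1: 8 segments, perimeter = 13.4800
Total perimeter = 13.480

loops=1 perimeter=13.480


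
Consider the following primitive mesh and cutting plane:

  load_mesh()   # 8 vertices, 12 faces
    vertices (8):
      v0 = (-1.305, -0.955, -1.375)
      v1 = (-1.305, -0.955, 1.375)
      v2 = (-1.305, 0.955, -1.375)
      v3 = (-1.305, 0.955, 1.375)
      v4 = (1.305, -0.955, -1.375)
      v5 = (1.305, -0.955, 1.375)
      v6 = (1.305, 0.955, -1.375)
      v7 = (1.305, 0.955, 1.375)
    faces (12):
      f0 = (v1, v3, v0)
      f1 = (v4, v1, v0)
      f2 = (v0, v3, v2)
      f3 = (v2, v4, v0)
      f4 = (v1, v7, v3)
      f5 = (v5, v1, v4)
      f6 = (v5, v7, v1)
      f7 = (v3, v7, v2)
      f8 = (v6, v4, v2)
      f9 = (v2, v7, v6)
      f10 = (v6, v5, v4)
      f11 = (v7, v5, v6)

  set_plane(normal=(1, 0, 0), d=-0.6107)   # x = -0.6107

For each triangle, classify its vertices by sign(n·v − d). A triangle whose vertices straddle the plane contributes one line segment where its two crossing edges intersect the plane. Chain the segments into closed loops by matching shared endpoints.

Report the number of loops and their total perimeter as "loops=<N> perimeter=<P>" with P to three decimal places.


Straddling triangles (8 of 12):
  (v4,v1,v0) [+--] → (-0.6107, -0.955, 0.643458)–(-0.6107, -0.955, -1.375)  len=2.0185
  (v2,v4,v0) [-+-] → (-0.6107, 0.446911, -1.375)–(-0.6107, -0.955, -1.375)  len=1.4019
  (v1,v7,v3) [-+-] → (-0.6107, -0.446911, 1.375)–(-0.6107, 0.955, 1.375)  len=1.4019
  (v5,v1,v4) [+-+] → (-0.6107, -0.955, 1.375)–(-0.6107, -0.955, 0.643458)  len=0.7315
  (v5,v7,v1) [++-] → (-0.6107, -0.446911, 1.375)–(-0.6107, -0.955, 1.375)  len=0.5081
  (v3,v7,v2) [-+-] → (-0.6107, 0.955, 1.375)–(-0.6107, 0.955, -0.643458)  len=2.0185
  (v6,v4,v2) [++-] → (-0.6107, 0.446911, -1.375)–(-0.6107, 0.955, -1.375)  len=0.5081
  (v2,v7,v6) [-++] → (-0.6107, 0.955, -0.643458)–(-0.6107, 0.955, -1.375)  len=0.7315

Chained into 1 loop(s):
  loop 1: 8 segments, perimeter = 9.3200
Total perimeter = 9.320

loops=1 perimeter=9.320


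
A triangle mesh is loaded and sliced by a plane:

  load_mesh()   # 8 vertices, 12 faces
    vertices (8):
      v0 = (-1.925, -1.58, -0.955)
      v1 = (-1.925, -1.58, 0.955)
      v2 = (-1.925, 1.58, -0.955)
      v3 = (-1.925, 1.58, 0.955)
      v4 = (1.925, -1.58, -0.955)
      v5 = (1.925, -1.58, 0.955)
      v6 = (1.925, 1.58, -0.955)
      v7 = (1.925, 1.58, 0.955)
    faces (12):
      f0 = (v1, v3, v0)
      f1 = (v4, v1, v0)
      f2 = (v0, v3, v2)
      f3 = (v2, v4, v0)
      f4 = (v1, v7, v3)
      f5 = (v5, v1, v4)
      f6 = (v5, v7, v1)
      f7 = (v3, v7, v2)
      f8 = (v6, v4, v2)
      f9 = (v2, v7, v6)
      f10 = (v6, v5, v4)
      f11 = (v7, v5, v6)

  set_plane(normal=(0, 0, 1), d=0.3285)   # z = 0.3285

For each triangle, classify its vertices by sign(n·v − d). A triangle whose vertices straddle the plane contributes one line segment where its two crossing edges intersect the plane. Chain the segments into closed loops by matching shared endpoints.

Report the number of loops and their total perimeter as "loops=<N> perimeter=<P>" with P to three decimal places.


Straddling triangles (8 of 12):
  (v1,v3,v0) [++-] → (-1.925, 0.543487, 0.3285)–(-1.925, -1.58, 0.3285)  len=2.1235
  (v4,v1,v0) [-+-] → (-0.66216, -1.58, 0.3285)–(-1.925, -1.58, 0.3285)  len=1.2628
  (v0,v3,v2) [-+-] → (-1.925, 0.543487, 0.3285)–(-1.925, 1.58, 0.3285)  len=1.0365
  (v5,v1,v4) [++-] → (-0.66216, -1.58, 0.3285)–(1.925, -1.58, 0.3285)  len=2.5872
  (v3,v7,v2) [++-] → (0.66216, 1.58, 0.3285)–(-1.925, 1.58, 0.3285)  len=2.5872
  (v2,v7,v6) [-+-] → (0.66216, 1.58, 0.3285)–(1.925, 1.58, 0.3285)  len=1.2628
  (v6,v5,v4) [-+-] → (1.925, -0.543487, 0.3285)–(1.925, -1.58, 0.3285)  len=1.0365
  (v7,v5,v6) [++-] → (1.925, -0.543487, 0.3285)–(1.925, 1.58, 0.3285)  len=2.1235

Chained into 1 loop(s):
  loop 1: 8 segments, perimeter = 14.0200
Total perimeter = 14.020

loops=1 perimeter=14.020


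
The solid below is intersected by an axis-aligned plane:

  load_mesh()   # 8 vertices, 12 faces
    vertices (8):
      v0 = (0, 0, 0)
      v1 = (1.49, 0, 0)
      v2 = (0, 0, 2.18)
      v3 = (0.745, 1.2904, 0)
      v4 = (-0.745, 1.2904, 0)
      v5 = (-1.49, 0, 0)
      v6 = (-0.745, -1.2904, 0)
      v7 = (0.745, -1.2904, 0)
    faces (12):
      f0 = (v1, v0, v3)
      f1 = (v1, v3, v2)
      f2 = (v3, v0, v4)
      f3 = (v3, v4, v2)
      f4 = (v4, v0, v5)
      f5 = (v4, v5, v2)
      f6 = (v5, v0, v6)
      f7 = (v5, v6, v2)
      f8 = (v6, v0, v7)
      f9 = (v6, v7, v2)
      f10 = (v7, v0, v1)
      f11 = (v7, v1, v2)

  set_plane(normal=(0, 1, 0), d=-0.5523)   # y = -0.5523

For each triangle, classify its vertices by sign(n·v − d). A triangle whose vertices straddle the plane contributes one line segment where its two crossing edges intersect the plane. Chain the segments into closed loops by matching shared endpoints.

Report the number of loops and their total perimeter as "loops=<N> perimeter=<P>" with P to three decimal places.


Straddling triangles (6 of 12):
  (v5,v0,v6) [++-] → (-0.318865, -0.5523, 0)–(-1.17113, -0.5523, 0)  len=0.8523
  (v5,v6,v2) [+-+] → (-1.17113, -0.5523, 0)–(-0.318865, -0.5523, 1.24695)  len=1.5104
  (v6,v0,v7) [-+-] → (-0.318865, -0.5523, 0)–(0.318865, -0.5523, 0)  len=0.6377
  (v6,v7,v2) [--+] → (0.318865, -0.5523, 1.24695)–(-0.318865, -0.5523, 1.24695)  len=0.6377
  (v7,v0,v1) [-++] → (0.318865, -0.5523, 0)–(1.17113, -0.5523, 0)  len=0.8523
  (v7,v1,v2) [-++] → (1.17113, -0.5523, 0)–(0.318865, -0.5523, 1.24695)  len=1.5104

Chained into 1 loop(s):
  loop 1: 6 segments, perimeter = 6.0008
Total perimeter = 6.001

loops=1 perimeter=6.001


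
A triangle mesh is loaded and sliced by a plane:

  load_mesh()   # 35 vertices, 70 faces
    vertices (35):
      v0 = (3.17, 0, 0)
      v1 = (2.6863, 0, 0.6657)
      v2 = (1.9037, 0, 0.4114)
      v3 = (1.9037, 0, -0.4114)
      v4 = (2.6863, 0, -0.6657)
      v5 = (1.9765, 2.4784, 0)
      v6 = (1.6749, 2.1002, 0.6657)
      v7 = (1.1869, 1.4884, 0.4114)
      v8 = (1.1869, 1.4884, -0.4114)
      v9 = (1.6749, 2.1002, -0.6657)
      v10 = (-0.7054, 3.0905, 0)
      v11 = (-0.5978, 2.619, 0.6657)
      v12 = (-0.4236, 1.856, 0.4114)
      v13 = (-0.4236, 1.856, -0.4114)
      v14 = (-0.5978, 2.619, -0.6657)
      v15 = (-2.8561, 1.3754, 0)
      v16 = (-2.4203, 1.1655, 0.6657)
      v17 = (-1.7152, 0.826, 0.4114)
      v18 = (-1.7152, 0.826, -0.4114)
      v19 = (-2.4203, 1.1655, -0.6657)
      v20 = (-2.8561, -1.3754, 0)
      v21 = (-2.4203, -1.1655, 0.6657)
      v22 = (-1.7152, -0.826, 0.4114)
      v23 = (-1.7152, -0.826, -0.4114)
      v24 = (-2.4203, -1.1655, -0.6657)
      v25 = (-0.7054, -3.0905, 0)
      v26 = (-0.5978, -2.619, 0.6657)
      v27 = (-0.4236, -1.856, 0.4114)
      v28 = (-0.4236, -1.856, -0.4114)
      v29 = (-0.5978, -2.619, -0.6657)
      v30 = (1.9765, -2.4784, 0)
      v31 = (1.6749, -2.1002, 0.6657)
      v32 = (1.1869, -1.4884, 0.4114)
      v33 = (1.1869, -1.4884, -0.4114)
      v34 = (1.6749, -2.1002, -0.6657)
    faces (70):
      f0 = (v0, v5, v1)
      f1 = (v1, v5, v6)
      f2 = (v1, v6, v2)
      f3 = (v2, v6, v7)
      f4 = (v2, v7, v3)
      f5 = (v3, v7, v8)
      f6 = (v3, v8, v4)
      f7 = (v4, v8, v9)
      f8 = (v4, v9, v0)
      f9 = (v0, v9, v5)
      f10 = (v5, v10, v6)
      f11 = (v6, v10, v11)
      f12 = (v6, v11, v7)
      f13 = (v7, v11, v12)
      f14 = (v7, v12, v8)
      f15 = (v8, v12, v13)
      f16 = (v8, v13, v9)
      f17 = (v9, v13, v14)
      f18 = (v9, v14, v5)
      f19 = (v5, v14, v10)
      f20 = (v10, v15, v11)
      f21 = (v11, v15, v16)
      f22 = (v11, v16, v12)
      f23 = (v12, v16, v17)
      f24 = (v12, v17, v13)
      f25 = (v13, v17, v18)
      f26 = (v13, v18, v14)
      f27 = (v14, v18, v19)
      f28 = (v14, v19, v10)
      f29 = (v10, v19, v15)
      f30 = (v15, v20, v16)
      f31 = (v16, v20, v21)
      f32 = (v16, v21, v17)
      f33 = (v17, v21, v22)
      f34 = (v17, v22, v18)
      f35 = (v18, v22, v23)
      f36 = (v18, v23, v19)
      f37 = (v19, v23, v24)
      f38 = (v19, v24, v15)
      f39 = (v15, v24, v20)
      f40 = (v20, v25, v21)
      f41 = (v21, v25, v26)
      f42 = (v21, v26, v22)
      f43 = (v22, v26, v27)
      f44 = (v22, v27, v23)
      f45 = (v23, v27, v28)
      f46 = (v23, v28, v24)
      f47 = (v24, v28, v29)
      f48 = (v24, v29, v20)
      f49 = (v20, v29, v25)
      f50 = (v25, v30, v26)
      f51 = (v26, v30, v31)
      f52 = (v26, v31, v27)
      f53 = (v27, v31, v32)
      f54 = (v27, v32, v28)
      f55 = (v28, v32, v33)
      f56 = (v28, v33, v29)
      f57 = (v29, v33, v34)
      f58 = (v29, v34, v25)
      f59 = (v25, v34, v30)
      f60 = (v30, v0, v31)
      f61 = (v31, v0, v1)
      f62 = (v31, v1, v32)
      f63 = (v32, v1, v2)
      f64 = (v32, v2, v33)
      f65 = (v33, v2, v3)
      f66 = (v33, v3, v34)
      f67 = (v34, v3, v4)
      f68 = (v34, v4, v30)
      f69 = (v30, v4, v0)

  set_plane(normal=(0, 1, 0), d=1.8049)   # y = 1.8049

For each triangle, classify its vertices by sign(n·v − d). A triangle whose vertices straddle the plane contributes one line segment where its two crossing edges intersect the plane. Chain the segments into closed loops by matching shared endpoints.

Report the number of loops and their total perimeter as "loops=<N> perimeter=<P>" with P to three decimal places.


Straddling triangles (22 of 70):
  (v0,v5,v1) [-+-] → (2.30083, 1.8049, 0)–(2.16939, 1.8049, 0.180903)  len=0.2236
  (v1,v5,v6) [-++] → (2.16939, 1.8049, 0.180903)–(1.81711, 1.8049, 0.6657)  len=0.5993
  (v1,v6,v2) [-+-] → (1.81711, 1.8049, 0.6657)–(1.70707, 1.8049, 0.629944)  len=0.1157
  (v2,v6,v7) [-+-] → (1.70707, 1.8049, 0.629944)–(1.43936, 1.8049, 0.542956)  len=0.2815
  (v4,v8,v9) [--+] → (1.43936, 1.8049, -0.542956)–(1.81711, 1.8049, -0.6657)  len=0.3972
  (v4,v9,v0) [-+-] → (1.81711, 1.8049, -0.6657)–(1.88512, 1.8049, -0.572099)  len=0.1157
  (v0,v9,v5) [-++] → (1.88512, 1.8049, -0.572099)–(2.30083, 1.8049, 0)  len=0.7072
  (v6,v11,v7) [++-] → (0.687291, 1.8049, 0.482589)–(1.43936, 1.8049, 0.542956)  len=0.7545
  (v7,v11,v12) [-++] → (0.687291, 1.8049, 0.482589)–(-0.199725, 1.8049, 0.4114)  len=0.8899
  (v7,v12,v8) [-+-] → (-0.199725, 1.8049, 0.4114)–(-0.199725, 1.8049, 0.297023)  len=0.1144
  (v8,v12,v13) [-++] → (-0.199725, 1.8049, 0.297023)–(-0.199725, 1.8049, -0.4114)  len=0.7084
  (v8,v13,v9) [-++] → (-0.199725, 1.8049, -0.4114)–(1.43936, 1.8049, -0.542956)  len=1.6444
  (v10,v15,v11) [+-+] → (-2.31752, 1.8049, 0)–(-2.07615, 1.8049, 0.229912)  len=0.3333
  (v11,v15,v16) [+--] → (-2.07615, 1.8049, 0.229912)–(-1.61858, 1.8049, 0.6657)  len=0.6319
  (v11,v16,v12) [+-+] → (-1.61858, 1.8049, 0.6657)–(-0.571364, 1.8049, 0.430219)  len=1.0734
  (v12,v16,v17) [+--] → (-0.571364, 1.8049, 0.430219)–(-0.487678, 1.8049, 0.4114)  len=0.0858
  (v12,v17,v13) [+-+] → (-0.487678, 1.8049, 0.4114)–(-0.487678, 1.8049, -0.37058)  len=0.7820
  (v13,v17,v18) [+--] → (-0.487678, 1.8049, -0.37058)–(-0.487678, 1.8049, -0.4114)  len=0.0408
  (v13,v18,v14) [+-+] → (-0.487678, 1.8049, -0.4114)–(-1.10515, 1.8049, -0.550237)  len=0.6329
  (v14,v18,v19) [+--] → (-1.10515, 1.8049, -0.550237)–(-1.61858, 1.8049, -0.6657)  len=0.5263
  (v14,v19,v10) [+-+] → (-1.61858, 1.8049, -0.6657)–(-1.85069, 1.8049, -0.444584)  len=0.3206
  (v10,v19,v15) [+--] → (-1.85069, 1.8049, -0.444584)–(-2.31752, 1.8049, 0)  len=0.6447

Chained into 2 loop(s):
  loop 1: 12 segments, perimeter = 6.5517
  loop 2: 10 segments, perimeter = 5.0715
Total perimeter = 11.623

loops=2 perimeter=11.623


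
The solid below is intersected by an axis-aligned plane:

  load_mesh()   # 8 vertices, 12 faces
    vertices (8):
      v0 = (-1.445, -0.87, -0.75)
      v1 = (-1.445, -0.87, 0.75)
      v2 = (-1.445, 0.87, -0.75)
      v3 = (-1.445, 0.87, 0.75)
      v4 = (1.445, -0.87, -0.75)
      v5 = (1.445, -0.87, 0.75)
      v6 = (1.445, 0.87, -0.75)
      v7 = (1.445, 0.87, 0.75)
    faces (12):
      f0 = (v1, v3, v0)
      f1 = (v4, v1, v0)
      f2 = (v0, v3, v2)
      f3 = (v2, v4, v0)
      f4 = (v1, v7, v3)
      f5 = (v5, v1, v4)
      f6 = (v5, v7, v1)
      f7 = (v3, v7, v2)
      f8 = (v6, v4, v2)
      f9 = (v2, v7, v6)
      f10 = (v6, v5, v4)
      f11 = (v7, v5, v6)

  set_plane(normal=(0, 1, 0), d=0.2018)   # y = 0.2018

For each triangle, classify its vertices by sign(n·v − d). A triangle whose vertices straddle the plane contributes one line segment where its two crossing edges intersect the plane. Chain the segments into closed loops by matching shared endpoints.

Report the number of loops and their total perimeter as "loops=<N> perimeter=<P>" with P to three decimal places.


loops=1 perimeter=8.780

Straddling triangles (8 of 12):
  (v1,v3,v0) [-+-] → (-1.445, 0.2018, 0.75)–(-1.445, 0.2018, 0.173966)  len=0.5760
  (v0,v3,v2) [-++] → (-1.445, 0.2018, 0.173966)–(-1.445, 0.2018, -0.75)  len=0.9240
  (v2,v4,v0) [+--] → (-0.335174, 0.2018, -0.75)–(-1.445, 0.2018, -0.75)  len=1.1098
  (v1,v7,v3) [-++] → (0.335174, 0.2018, 0.75)–(-1.445, 0.2018, 0.75)  len=1.7802
  (v5,v7,v1) [-+-] → (1.445, 0.2018, 0.75)–(0.335174, 0.2018, 0.75)  len=1.1098
  (v6,v4,v2) [+-+] → (1.445, 0.2018, -0.75)–(-0.335174, 0.2018, -0.75)  len=1.7802
  (v6,v5,v4) [+--] → (1.445, 0.2018, -0.173966)–(1.445, 0.2018, -0.75)  len=0.5760
  (v7,v5,v6) [+-+] → (1.445, 0.2018, 0.75)–(1.445, 0.2018, -0.173966)  len=0.9240

Chained into 1 loop(s):
  loop 1: 8 segments, perimeter = 8.7800
Total perimeter = 8.780


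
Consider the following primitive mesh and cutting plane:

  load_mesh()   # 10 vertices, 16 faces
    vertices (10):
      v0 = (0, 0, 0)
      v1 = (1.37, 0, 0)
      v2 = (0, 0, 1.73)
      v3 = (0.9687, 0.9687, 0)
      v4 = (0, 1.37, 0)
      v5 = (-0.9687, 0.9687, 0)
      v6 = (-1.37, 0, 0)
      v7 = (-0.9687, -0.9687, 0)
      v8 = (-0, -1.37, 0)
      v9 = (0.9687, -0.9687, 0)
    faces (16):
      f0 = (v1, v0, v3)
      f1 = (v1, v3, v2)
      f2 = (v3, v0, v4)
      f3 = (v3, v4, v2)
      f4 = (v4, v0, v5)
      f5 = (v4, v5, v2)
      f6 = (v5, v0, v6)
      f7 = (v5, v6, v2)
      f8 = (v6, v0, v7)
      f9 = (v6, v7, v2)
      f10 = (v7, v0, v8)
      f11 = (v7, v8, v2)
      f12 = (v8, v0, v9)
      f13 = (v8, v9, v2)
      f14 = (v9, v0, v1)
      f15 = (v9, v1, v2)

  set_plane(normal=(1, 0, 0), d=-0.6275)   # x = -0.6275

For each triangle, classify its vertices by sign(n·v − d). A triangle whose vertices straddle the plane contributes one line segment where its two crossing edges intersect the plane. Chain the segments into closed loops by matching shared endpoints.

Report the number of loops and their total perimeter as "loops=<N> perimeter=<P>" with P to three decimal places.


Straddling triangles (8 of 16):
  (v4,v0,v5) [++-] → (-0.6275, 0.6275, 0)–(-0.6275, 1.11005, 0)  len=0.4825
  (v4,v5,v2) [+-+] → (-0.6275, 1.11005, 0)–(-0.6275, 0.6275, 0.609349)  len=0.7773
  (v5,v0,v6) [-+-] → (-0.6275, 0.6275, 0)–(-0.6275, 0, 0)  len=0.6275
  (v5,v6,v2) [--+] → (-0.6275, 0, 0.937609)–(-0.6275, 0.6275, 0.609349)  len=0.7082
  (v6,v0,v7) [-+-] → (-0.6275, 0, 0)–(-0.6275, -0.6275, 0)  len=0.6275
  (v6,v7,v2) [--+] → (-0.6275, -0.6275, 0.609349)–(-0.6275, 0, 0.937609)  len=0.7082
  (v7,v0,v8) [-++] → (-0.6275, -0.6275, 0)–(-0.6275, -1.11005, 0)  len=0.4825
  (v7,v8,v2) [-++] → (-0.6275, -1.11005, 0)–(-0.6275, -0.6275, 0.609349)  len=0.7773

Chained into 1 loop(s):
  loop 1: 8 segments, perimeter = 5.1910
Total perimeter = 5.191

loops=1 perimeter=5.191


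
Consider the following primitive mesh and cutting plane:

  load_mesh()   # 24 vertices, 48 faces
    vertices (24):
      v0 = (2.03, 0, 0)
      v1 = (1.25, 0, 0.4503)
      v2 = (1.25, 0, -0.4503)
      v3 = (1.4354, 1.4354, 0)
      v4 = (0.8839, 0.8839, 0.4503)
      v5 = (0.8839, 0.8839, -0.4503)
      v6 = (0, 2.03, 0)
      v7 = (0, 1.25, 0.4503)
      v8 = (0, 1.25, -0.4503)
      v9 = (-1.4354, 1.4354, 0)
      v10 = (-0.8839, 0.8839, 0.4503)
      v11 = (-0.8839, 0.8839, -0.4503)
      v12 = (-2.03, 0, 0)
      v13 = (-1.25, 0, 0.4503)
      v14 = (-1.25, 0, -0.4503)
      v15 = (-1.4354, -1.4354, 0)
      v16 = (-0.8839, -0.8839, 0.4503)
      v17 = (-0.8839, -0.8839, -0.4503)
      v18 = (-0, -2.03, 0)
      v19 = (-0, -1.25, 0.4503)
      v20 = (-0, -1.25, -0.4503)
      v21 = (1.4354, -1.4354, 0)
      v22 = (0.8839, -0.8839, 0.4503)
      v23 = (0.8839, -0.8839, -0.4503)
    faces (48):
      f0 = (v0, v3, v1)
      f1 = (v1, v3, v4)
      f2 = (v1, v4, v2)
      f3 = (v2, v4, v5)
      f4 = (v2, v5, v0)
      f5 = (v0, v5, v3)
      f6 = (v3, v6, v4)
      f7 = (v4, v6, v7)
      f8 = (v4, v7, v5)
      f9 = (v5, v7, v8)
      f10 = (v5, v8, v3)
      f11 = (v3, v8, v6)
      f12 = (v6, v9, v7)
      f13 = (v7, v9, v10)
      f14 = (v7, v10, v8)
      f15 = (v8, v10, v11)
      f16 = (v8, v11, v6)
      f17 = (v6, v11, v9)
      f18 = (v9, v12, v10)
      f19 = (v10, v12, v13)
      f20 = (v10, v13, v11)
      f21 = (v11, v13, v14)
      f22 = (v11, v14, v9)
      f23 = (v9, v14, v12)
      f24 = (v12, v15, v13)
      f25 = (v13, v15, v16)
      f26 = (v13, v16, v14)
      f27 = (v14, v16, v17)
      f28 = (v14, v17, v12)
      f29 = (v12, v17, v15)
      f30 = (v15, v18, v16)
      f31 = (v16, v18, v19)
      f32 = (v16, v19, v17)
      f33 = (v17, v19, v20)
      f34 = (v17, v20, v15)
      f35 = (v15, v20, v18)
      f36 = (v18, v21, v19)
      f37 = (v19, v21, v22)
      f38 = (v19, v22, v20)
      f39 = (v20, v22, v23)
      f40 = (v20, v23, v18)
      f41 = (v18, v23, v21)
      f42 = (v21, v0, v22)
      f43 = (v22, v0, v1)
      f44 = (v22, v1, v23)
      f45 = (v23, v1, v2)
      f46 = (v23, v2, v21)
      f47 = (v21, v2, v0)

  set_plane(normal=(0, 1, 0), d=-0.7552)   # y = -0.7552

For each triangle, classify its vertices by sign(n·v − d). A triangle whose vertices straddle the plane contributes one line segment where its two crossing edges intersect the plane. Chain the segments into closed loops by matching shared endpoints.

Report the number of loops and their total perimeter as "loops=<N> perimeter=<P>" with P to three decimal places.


Straddling triangles (12 of 48):
  (v12,v15,v13) [+-+] → (-1.71717, -0.7552, 0)–(-1.34754, -0.7552, 0.213386)  len=0.4268
  (v13,v15,v16) [+--] → (-1.34754, -0.7552, 0.213386)–(-0.937206, -0.7552, 0.4503)  len=0.4738
  (v13,v16,v14) [+-+] → (-0.937206, -0.7552, 0.4503)–(-0.937206, -0.7552, 0.319168)  len=0.1311
  (v14,v16,v17) [+--] → (-0.937206, -0.7552, 0.319168)–(-0.937206, -0.7552, -0.4503)  len=0.7695
  (v14,v17,v12) [+-+] → (-0.937206, -0.7552, -0.4503)–(-1.05078, -0.7552, -0.384734)  len=0.1311
  (v12,v17,v15) [+--] → (-1.05078, -0.7552, -0.384734)–(-1.71717, -0.7552, 0)  len=0.7695
  (v21,v0,v22) [-+-] → (1.71717, -0.7552, 0)–(1.05078, -0.7552, 0.384734)  len=0.7695
  (v22,v0,v1) [-++] → (1.05078, -0.7552, 0.384734)–(0.937206, -0.7552, 0.4503)  len=0.1311
  (v22,v1,v23) [-+-] → (0.937206, -0.7552, 0.4503)–(0.937206, -0.7552, -0.319168)  len=0.7695
  (v23,v1,v2) [-++] → (0.937206, -0.7552, -0.319168)–(0.937206, -0.7552, -0.4503)  len=0.1311
  (v23,v2,v21) [-+-] → (0.937206, -0.7552, -0.4503)–(1.34754, -0.7552, -0.213386)  len=0.4738
  (v21,v2,v0) [-++] → (1.34754, -0.7552, -0.213386)–(1.71717, -0.7552, 0)  len=0.4268

Chained into 2 loop(s):
  loop 1: 6 segments, perimeter = 2.7018
  loop 2: 6 segments, perimeter = 2.7018
Total perimeter = 5.404

loops=2 perimeter=5.404


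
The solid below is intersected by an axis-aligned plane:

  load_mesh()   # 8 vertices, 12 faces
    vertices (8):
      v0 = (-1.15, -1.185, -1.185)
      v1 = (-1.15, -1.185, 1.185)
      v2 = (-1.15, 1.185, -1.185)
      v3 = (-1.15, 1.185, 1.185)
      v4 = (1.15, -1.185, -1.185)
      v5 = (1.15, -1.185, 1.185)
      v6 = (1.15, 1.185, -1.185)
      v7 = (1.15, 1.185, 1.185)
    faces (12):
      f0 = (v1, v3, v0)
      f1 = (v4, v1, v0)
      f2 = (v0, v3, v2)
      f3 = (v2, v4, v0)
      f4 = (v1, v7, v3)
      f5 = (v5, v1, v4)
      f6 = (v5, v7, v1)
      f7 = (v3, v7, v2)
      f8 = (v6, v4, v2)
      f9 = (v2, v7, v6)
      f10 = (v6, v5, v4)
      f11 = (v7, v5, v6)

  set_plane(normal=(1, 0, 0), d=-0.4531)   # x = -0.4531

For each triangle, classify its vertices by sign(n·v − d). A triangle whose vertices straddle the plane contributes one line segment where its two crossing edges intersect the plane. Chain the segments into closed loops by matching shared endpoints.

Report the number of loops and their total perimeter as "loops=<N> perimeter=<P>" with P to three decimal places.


Straddling triangles (8 of 12):
  (v4,v1,v0) [+--] → (-0.4531, -1.185, 0.46689)–(-0.4531, -1.185, -1.185)  len=1.6519
  (v2,v4,v0) [-+-] → (-0.4531, 0.46689, -1.185)–(-0.4531, -1.185, -1.185)  len=1.6519
  (v1,v7,v3) [-+-] → (-0.4531, -0.46689, 1.185)–(-0.4531, 1.185, 1.185)  len=1.6519
  (v5,v1,v4) [+-+] → (-0.4531, -1.185, 1.185)–(-0.4531, -1.185, 0.46689)  len=0.7181
  (v5,v7,v1) [++-] → (-0.4531, -0.46689, 1.185)–(-0.4531, -1.185, 1.185)  len=0.7181
  (v3,v7,v2) [-+-] → (-0.4531, 1.185, 1.185)–(-0.4531, 1.185, -0.46689)  len=1.6519
  (v6,v4,v2) [++-] → (-0.4531, 0.46689, -1.185)–(-0.4531, 1.185, -1.185)  len=0.7181
  (v2,v7,v6) [-++] → (-0.4531, 1.185, -0.46689)–(-0.4531, 1.185, -1.185)  len=0.7181

Chained into 1 loop(s):
  loop 1: 8 segments, perimeter = 9.4800
Total perimeter = 9.480

loops=1 perimeter=9.480


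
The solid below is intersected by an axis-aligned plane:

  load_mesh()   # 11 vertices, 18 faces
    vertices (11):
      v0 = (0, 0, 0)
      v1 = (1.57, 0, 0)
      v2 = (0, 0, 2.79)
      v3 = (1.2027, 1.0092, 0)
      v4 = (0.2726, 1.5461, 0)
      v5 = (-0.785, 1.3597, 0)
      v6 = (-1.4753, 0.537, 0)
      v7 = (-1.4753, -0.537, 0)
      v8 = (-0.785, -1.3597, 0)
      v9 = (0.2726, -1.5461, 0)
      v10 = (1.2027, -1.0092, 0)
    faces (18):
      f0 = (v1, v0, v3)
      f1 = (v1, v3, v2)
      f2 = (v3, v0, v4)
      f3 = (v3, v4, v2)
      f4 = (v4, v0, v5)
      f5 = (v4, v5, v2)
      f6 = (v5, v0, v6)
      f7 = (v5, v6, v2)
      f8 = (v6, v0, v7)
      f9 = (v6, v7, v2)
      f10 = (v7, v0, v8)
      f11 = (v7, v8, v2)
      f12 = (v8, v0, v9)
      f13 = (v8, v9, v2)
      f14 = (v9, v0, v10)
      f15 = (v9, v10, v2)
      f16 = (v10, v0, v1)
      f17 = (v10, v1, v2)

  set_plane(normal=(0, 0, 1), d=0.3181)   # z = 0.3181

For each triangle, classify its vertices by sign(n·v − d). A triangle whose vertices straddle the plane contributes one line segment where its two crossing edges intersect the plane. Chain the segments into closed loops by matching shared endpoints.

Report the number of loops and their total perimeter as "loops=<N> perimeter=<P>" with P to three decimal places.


loops=1 perimeter=8.563

Straddling triangles (9 of 18):
  (v1,v3,v2) [--+] → (1.06557, 0.894137, 0.3181)–(1.391, 0, 0.3181)  len=0.9515
  (v3,v4,v2) [--+] → (0.24152, 1.36982, 0.3181)–(1.06557, 0.894137, 0.3181)  len=0.9515
  (v4,v5,v2) [--+] → (-0.695499, 1.20467, 0.3181)–(0.24152, 1.36982, 0.3181)  len=0.9515
  (v5,v6,v2) [--+] → (-1.30709, 0.475774, 0.3181)–(-0.695499, 1.20467, 0.3181)  len=0.9515
  (v6,v7,v2) [--+] → (-1.30709, -0.475774, 0.3181)–(-1.30709, 0.475774, 0.3181)  len=0.9515
  (v7,v8,v2) [--+] → (-0.695499, -1.20467, 0.3181)–(-1.30709, -0.475774, 0.3181)  len=0.9515
  (v8,v9,v2) [--+] → (0.24152, -1.36982, 0.3181)–(-0.695499, -1.20467, 0.3181)  len=0.9515
  (v9,v10,v2) [--+] → (1.06557, -0.894137, 0.3181)–(0.24152, -1.36982, 0.3181)  len=0.9515
  (v10,v1,v2) [--+] → (1.391, 0, 0.3181)–(1.06557, -0.894137, 0.3181)  len=0.9515

Chained into 1 loop(s):
  loop 1: 9 segments, perimeter = 8.5635
Total perimeter = 8.563


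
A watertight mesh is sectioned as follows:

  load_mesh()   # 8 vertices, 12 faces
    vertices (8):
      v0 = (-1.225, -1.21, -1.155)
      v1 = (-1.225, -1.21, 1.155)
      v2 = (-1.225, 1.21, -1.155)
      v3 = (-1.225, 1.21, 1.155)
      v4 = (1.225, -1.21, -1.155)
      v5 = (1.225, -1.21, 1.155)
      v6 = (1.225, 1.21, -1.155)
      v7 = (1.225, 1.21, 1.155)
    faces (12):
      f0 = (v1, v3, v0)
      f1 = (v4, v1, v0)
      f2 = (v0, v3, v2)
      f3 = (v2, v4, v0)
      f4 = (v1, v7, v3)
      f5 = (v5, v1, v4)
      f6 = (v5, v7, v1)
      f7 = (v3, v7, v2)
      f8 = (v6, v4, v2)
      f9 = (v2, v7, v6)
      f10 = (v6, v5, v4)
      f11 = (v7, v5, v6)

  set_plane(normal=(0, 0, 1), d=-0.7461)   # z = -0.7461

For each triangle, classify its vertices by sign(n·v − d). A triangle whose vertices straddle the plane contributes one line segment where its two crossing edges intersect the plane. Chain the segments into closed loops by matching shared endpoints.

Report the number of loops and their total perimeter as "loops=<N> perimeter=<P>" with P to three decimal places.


loops=1 perimeter=9.740

Straddling triangles (8 of 12):
  (v1,v3,v0) [++-] → (-1.225, -0.781629, -0.7461)–(-1.225, -1.21, -0.7461)  len=0.4284
  (v4,v1,v0) [-+-] → (0.791318, -1.21, -0.7461)–(-1.225, -1.21, -0.7461)  len=2.0163
  (v0,v3,v2) [-+-] → (-1.225, -0.781629, -0.7461)–(-1.225, 1.21, -0.7461)  len=1.9916
  (v5,v1,v4) [++-] → (0.791318, -1.21, -0.7461)–(1.225, -1.21, -0.7461)  len=0.4337
  (v3,v7,v2) [++-] → (-0.791318, 1.21, -0.7461)–(-1.225, 1.21, -0.7461)  len=0.4337
  (v2,v7,v6) [-+-] → (-0.791318, 1.21, -0.7461)–(1.225, 1.21, -0.7461)  len=2.0163
  (v6,v5,v4) [-+-] → (1.225, 0.781629, -0.7461)–(1.225, -1.21, -0.7461)  len=1.9916
  (v7,v5,v6) [++-] → (1.225, 0.781629, -0.7461)–(1.225, 1.21, -0.7461)  len=0.4284

Chained into 1 loop(s):
  loop 1: 8 segments, perimeter = 9.7400
Total perimeter = 9.740


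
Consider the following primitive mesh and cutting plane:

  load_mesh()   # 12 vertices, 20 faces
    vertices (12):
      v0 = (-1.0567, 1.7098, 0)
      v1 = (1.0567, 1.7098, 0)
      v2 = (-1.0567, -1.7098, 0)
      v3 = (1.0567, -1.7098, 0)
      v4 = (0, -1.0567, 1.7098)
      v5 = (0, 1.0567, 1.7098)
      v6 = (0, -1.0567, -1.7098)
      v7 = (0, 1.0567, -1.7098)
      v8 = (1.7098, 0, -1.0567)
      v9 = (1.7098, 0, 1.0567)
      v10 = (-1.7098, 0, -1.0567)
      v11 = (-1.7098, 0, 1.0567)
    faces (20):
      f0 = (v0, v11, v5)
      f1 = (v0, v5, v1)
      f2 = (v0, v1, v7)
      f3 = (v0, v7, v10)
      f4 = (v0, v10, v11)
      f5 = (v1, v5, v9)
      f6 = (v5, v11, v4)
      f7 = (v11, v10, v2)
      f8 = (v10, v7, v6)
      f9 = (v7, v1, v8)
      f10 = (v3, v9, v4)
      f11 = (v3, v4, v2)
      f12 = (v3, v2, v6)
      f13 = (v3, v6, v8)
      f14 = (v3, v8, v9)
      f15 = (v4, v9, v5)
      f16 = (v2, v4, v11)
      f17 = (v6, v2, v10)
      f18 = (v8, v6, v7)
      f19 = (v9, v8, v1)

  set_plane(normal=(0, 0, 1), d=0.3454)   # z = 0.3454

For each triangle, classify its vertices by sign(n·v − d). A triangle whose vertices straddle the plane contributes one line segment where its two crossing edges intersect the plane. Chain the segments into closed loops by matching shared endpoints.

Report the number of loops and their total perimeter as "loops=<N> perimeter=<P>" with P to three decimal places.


Straddling triangles (10 of 20):
  (v0,v11,v5) [-++] → (-1.27018, 1.15092, 0.3454)–(-0.843234, 1.57787, 0.3454)  len=0.6038
  (v0,v5,v1) [-+-] → (-0.843234, 1.57787, 0.3454)–(0.843234, 1.57787, 0.3454)  len=1.6865
  (v0,v10,v11) [--+] → (-1.7098, 0, 0.3454)–(-1.27018, 1.15092, 0.3454)  len=1.2320
  (v1,v5,v9) [-++] → (0.843234, 1.57787, 0.3454)–(1.27018, 1.15092, 0.3454)  len=0.6038
  (v11,v10,v2) [+--] → (-1.7098, 0, 0.3454)–(-1.27018, -1.15092, 0.3454)  len=1.2320
  (v3,v9,v4) [-++] → (1.27018, -1.15092, 0.3454)–(0.843234, -1.57787, 0.3454)  len=0.6038
  (v3,v4,v2) [-+-] → (0.843234, -1.57787, 0.3454)–(-0.843234, -1.57787, 0.3454)  len=1.6865
  (v3,v8,v9) [--+] → (1.7098, 0, 0.3454)–(1.27018, -1.15092, 0.3454)  len=1.2320
  (v2,v4,v11) [-++] → (-0.843234, -1.57787, 0.3454)–(-1.27018, -1.15092, 0.3454)  len=0.6038
  (v9,v8,v1) [+--] → (1.7098, 0, 0.3454)–(1.27018, 1.15092, 0.3454)  len=1.2320

Chained into 1 loop(s):
  loop 1: 10 segments, perimeter = 10.7162
Total perimeter = 10.716

loops=1 perimeter=10.716
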